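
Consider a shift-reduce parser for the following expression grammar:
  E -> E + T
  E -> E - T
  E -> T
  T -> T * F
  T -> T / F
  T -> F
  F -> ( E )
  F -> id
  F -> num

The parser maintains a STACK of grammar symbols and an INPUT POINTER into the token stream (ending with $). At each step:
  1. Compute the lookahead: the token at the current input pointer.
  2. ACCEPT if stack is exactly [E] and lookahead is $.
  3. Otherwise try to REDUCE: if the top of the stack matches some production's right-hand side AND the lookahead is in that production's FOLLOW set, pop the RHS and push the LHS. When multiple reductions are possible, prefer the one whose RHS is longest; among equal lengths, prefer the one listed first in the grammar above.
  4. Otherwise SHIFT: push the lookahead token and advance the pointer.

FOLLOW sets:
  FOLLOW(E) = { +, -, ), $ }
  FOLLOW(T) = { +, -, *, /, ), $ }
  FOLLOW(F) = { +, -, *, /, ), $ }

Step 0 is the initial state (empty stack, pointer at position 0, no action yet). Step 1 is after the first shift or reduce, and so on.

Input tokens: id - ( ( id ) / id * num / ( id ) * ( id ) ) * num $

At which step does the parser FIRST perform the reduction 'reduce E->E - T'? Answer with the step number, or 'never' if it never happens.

Step 1: shift id. Stack=[id] ptr=1 lookahead=- remaining=[- ( ( id ) / id * num / ( id ) * ( id ) ) * num $]
Step 2: reduce F->id. Stack=[F] ptr=1 lookahead=- remaining=[- ( ( id ) / id * num / ( id ) * ( id ) ) * num $]
Step 3: reduce T->F. Stack=[T] ptr=1 lookahead=- remaining=[- ( ( id ) / id * num / ( id ) * ( id ) ) * num $]
Step 4: reduce E->T. Stack=[E] ptr=1 lookahead=- remaining=[- ( ( id ) / id * num / ( id ) * ( id ) ) * num $]
Step 5: shift -. Stack=[E -] ptr=2 lookahead=( remaining=[( ( id ) / id * num / ( id ) * ( id ) ) * num $]
Step 6: shift (. Stack=[E - (] ptr=3 lookahead=( remaining=[( id ) / id * num / ( id ) * ( id ) ) * num $]
Step 7: shift (. Stack=[E - ( (] ptr=4 lookahead=id remaining=[id ) / id * num / ( id ) * ( id ) ) * num $]
Step 8: shift id. Stack=[E - ( ( id] ptr=5 lookahead=) remaining=[) / id * num / ( id ) * ( id ) ) * num $]
Step 9: reduce F->id. Stack=[E - ( ( F] ptr=5 lookahead=) remaining=[) / id * num / ( id ) * ( id ) ) * num $]
Step 10: reduce T->F. Stack=[E - ( ( T] ptr=5 lookahead=) remaining=[) / id * num / ( id ) * ( id ) ) * num $]
Step 11: reduce E->T. Stack=[E - ( ( E] ptr=5 lookahead=) remaining=[) / id * num / ( id ) * ( id ) ) * num $]
Step 12: shift ). Stack=[E - ( ( E )] ptr=6 lookahead=/ remaining=[/ id * num / ( id ) * ( id ) ) * num $]
Step 13: reduce F->( E ). Stack=[E - ( F] ptr=6 lookahead=/ remaining=[/ id * num / ( id ) * ( id ) ) * num $]
Step 14: reduce T->F. Stack=[E - ( T] ptr=6 lookahead=/ remaining=[/ id * num / ( id ) * ( id ) ) * num $]
Step 15: shift /. Stack=[E - ( T /] ptr=7 lookahead=id remaining=[id * num / ( id ) * ( id ) ) * num $]
Step 16: shift id. Stack=[E - ( T / id] ptr=8 lookahead=* remaining=[* num / ( id ) * ( id ) ) * num $]
Step 17: reduce F->id. Stack=[E - ( T / F] ptr=8 lookahead=* remaining=[* num / ( id ) * ( id ) ) * num $]
Step 18: reduce T->T / F. Stack=[E - ( T] ptr=8 lookahead=* remaining=[* num / ( id ) * ( id ) ) * num $]
Step 19: shift *. Stack=[E - ( T *] ptr=9 lookahead=num remaining=[num / ( id ) * ( id ) ) * num $]
Step 20: shift num. Stack=[E - ( T * num] ptr=10 lookahead=/ remaining=[/ ( id ) * ( id ) ) * num $]
Step 21: reduce F->num. Stack=[E - ( T * F] ptr=10 lookahead=/ remaining=[/ ( id ) * ( id ) ) * num $]
Step 22: reduce T->T * F. Stack=[E - ( T] ptr=10 lookahead=/ remaining=[/ ( id ) * ( id ) ) * num $]
Step 23: shift /. Stack=[E - ( T /] ptr=11 lookahead=( remaining=[( id ) * ( id ) ) * num $]
Step 24: shift (. Stack=[E - ( T / (] ptr=12 lookahead=id remaining=[id ) * ( id ) ) * num $]
Step 25: shift id. Stack=[E - ( T / ( id] ptr=13 lookahead=) remaining=[) * ( id ) ) * num $]
Step 26: reduce F->id. Stack=[E - ( T / ( F] ptr=13 lookahead=) remaining=[) * ( id ) ) * num $]
Step 27: reduce T->F. Stack=[E - ( T / ( T] ptr=13 lookahead=) remaining=[) * ( id ) ) * num $]
Step 28: reduce E->T. Stack=[E - ( T / ( E] ptr=13 lookahead=) remaining=[) * ( id ) ) * num $]
Step 29: shift ). Stack=[E - ( T / ( E )] ptr=14 lookahead=* remaining=[* ( id ) ) * num $]
Step 30: reduce F->( E ). Stack=[E - ( T / F] ptr=14 lookahead=* remaining=[* ( id ) ) * num $]
Step 31: reduce T->T / F. Stack=[E - ( T] ptr=14 lookahead=* remaining=[* ( id ) ) * num $]
Step 32: shift *. Stack=[E - ( T *] ptr=15 lookahead=( remaining=[( id ) ) * num $]
Step 33: shift (. Stack=[E - ( T * (] ptr=16 lookahead=id remaining=[id ) ) * num $]
Step 34: shift id. Stack=[E - ( T * ( id] ptr=17 lookahead=) remaining=[) ) * num $]
Step 35: reduce F->id. Stack=[E - ( T * ( F] ptr=17 lookahead=) remaining=[) ) * num $]
Step 36: reduce T->F. Stack=[E - ( T * ( T] ptr=17 lookahead=) remaining=[) ) * num $]
Step 37: reduce E->T. Stack=[E - ( T * ( E] ptr=17 lookahead=) remaining=[) ) * num $]
Step 38: shift ). Stack=[E - ( T * ( E )] ptr=18 lookahead=) remaining=[) * num $]
Step 39: reduce F->( E ). Stack=[E - ( T * F] ptr=18 lookahead=) remaining=[) * num $]
Step 40: reduce T->T * F. Stack=[E - ( T] ptr=18 lookahead=) remaining=[) * num $]
Step 41: reduce E->T. Stack=[E - ( E] ptr=18 lookahead=) remaining=[) * num $]
Step 42: shift ). Stack=[E - ( E )] ptr=19 lookahead=* remaining=[* num $]
Step 43: reduce F->( E ). Stack=[E - F] ptr=19 lookahead=* remaining=[* num $]
Step 44: reduce T->F. Stack=[E - T] ptr=19 lookahead=* remaining=[* num $]
Step 45: shift *. Stack=[E - T *] ptr=20 lookahead=num remaining=[num $]
Step 46: shift num. Stack=[E - T * num] ptr=21 lookahead=$ remaining=[$]
Step 47: reduce F->num. Stack=[E - T * F] ptr=21 lookahead=$ remaining=[$]
Step 48: reduce T->T * F. Stack=[E - T] ptr=21 lookahead=$ remaining=[$]
Step 49: reduce E->E - T. Stack=[E] ptr=21 lookahead=$ remaining=[$]

Answer: 49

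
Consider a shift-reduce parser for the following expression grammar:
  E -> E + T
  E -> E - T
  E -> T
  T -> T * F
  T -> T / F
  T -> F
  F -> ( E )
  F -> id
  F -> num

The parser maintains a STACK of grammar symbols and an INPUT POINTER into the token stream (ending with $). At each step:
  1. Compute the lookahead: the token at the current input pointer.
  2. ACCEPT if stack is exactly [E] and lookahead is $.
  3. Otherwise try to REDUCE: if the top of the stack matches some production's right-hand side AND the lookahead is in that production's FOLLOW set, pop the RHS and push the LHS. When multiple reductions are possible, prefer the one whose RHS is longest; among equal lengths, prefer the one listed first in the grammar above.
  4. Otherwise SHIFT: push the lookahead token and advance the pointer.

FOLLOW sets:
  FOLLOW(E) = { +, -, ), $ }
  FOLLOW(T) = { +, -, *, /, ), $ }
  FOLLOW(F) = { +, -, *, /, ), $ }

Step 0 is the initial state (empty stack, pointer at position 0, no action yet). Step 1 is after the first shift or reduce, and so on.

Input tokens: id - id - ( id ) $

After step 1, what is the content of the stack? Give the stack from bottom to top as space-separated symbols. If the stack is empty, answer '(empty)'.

Answer: id

Derivation:
Step 1: shift id. Stack=[id] ptr=1 lookahead=- remaining=[- id - ( id ) $]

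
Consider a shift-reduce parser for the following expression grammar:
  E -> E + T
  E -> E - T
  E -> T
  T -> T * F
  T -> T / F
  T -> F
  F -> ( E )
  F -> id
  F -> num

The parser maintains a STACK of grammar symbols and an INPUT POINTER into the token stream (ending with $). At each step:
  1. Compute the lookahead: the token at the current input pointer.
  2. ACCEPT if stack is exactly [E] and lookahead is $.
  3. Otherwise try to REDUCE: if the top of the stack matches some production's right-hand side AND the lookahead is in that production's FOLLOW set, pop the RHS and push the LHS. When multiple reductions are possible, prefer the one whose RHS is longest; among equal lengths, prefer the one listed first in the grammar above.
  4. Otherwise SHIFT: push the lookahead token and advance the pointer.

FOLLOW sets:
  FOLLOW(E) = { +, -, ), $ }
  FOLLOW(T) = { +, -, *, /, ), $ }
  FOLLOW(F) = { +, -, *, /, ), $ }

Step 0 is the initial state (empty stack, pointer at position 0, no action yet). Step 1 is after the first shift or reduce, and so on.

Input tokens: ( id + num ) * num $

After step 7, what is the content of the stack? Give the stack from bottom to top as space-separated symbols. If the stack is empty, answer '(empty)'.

Answer: ( E + num

Derivation:
Step 1: shift (. Stack=[(] ptr=1 lookahead=id remaining=[id + num ) * num $]
Step 2: shift id. Stack=[( id] ptr=2 lookahead=+ remaining=[+ num ) * num $]
Step 3: reduce F->id. Stack=[( F] ptr=2 lookahead=+ remaining=[+ num ) * num $]
Step 4: reduce T->F. Stack=[( T] ptr=2 lookahead=+ remaining=[+ num ) * num $]
Step 5: reduce E->T. Stack=[( E] ptr=2 lookahead=+ remaining=[+ num ) * num $]
Step 6: shift +. Stack=[( E +] ptr=3 lookahead=num remaining=[num ) * num $]
Step 7: shift num. Stack=[( E + num] ptr=4 lookahead=) remaining=[) * num $]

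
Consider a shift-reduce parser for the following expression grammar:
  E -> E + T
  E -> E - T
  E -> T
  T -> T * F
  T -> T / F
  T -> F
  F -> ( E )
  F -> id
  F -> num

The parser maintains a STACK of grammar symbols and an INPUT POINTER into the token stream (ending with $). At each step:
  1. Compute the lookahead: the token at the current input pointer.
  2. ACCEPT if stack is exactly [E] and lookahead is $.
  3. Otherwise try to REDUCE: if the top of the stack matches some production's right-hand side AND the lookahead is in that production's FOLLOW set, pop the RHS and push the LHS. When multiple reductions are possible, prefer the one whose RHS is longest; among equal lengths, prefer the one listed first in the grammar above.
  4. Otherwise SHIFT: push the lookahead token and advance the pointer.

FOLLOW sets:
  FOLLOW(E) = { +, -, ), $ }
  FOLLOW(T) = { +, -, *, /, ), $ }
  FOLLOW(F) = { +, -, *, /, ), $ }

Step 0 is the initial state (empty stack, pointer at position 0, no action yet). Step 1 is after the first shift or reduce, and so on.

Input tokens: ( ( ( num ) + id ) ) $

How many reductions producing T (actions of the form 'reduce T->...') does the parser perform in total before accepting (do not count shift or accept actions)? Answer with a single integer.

Step 1: shift (. Stack=[(] ptr=1 lookahead=( remaining=[( ( num ) + id ) ) $]
Step 2: shift (. Stack=[( (] ptr=2 lookahead=( remaining=[( num ) + id ) ) $]
Step 3: shift (. Stack=[( ( (] ptr=3 lookahead=num remaining=[num ) + id ) ) $]
Step 4: shift num. Stack=[( ( ( num] ptr=4 lookahead=) remaining=[) + id ) ) $]
Step 5: reduce F->num. Stack=[( ( ( F] ptr=4 lookahead=) remaining=[) + id ) ) $]
Step 6: reduce T->F. Stack=[( ( ( T] ptr=4 lookahead=) remaining=[) + id ) ) $]
Step 7: reduce E->T. Stack=[( ( ( E] ptr=4 lookahead=) remaining=[) + id ) ) $]
Step 8: shift ). Stack=[( ( ( E )] ptr=5 lookahead=+ remaining=[+ id ) ) $]
Step 9: reduce F->( E ). Stack=[( ( F] ptr=5 lookahead=+ remaining=[+ id ) ) $]
Step 10: reduce T->F. Stack=[( ( T] ptr=5 lookahead=+ remaining=[+ id ) ) $]
Step 11: reduce E->T. Stack=[( ( E] ptr=5 lookahead=+ remaining=[+ id ) ) $]
Step 12: shift +. Stack=[( ( E +] ptr=6 lookahead=id remaining=[id ) ) $]
Step 13: shift id. Stack=[( ( E + id] ptr=7 lookahead=) remaining=[) ) $]
Step 14: reduce F->id. Stack=[( ( E + F] ptr=7 lookahead=) remaining=[) ) $]
Step 15: reduce T->F. Stack=[( ( E + T] ptr=7 lookahead=) remaining=[) ) $]
Step 16: reduce E->E + T. Stack=[( ( E] ptr=7 lookahead=) remaining=[) ) $]
Step 17: shift ). Stack=[( ( E )] ptr=8 lookahead=) remaining=[) $]
Step 18: reduce F->( E ). Stack=[( F] ptr=8 lookahead=) remaining=[) $]
Step 19: reduce T->F. Stack=[( T] ptr=8 lookahead=) remaining=[) $]
Step 20: reduce E->T. Stack=[( E] ptr=8 lookahead=) remaining=[) $]
Step 21: shift ). Stack=[( E )] ptr=9 lookahead=$ remaining=[$]
Step 22: reduce F->( E ). Stack=[F] ptr=9 lookahead=$ remaining=[$]
Step 23: reduce T->F. Stack=[T] ptr=9 lookahead=$ remaining=[$]
Step 24: reduce E->T. Stack=[E] ptr=9 lookahead=$ remaining=[$]
Step 25: accept. Stack=[E] ptr=9 lookahead=$ remaining=[$]

Answer: 5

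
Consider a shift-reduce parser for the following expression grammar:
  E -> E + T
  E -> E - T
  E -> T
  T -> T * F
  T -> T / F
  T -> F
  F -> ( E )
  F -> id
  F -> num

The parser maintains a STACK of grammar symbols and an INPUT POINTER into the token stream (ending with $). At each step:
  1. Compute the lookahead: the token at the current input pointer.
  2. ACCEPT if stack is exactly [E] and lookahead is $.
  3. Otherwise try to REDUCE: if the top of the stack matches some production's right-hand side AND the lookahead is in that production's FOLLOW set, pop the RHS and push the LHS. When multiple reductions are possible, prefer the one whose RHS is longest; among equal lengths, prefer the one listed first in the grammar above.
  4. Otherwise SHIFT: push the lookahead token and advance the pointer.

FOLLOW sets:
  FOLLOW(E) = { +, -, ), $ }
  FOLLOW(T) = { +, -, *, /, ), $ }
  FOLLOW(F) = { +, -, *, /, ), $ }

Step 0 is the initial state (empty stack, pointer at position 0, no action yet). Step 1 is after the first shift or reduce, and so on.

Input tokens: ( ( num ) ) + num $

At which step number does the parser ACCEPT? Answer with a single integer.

Step 1: shift (. Stack=[(] ptr=1 lookahead=( remaining=[( num ) ) + num $]
Step 2: shift (. Stack=[( (] ptr=2 lookahead=num remaining=[num ) ) + num $]
Step 3: shift num. Stack=[( ( num] ptr=3 lookahead=) remaining=[) ) + num $]
Step 4: reduce F->num. Stack=[( ( F] ptr=3 lookahead=) remaining=[) ) + num $]
Step 5: reduce T->F. Stack=[( ( T] ptr=3 lookahead=) remaining=[) ) + num $]
Step 6: reduce E->T. Stack=[( ( E] ptr=3 lookahead=) remaining=[) ) + num $]
Step 7: shift ). Stack=[( ( E )] ptr=4 lookahead=) remaining=[) + num $]
Step 8: reduce F->( E ). Stack=[( F] ptr=4 lookahead=) remaining=[) + num $]
Step 9: reduce T->F. Stack=[( T] ptr=4 lookahead=) remaining=[) + num $]
Step 10: reduce E->T. Stack=[( E] ptr=4 lookahead=) remaining=[) + num $]
Step 11: shift ). Stack=[( E )] ptr=5 lookahead=+ remaining=[+ num $]
Step 12: reduce F->( E ). Stack=[F] ptr=5 lookahead=+ remaining=[+ num $]
Step 13: reduce T->F. Stack=[T] ptr=5 lookahead=+ remaining=[+ num $]
Step 14: reduce E->T. Stack=[E] ptr=5 lookahead=+ remaining=[+ num $]
Step 15: shift +. Stack=[E +] ptr=6 lookahead=num remaining=[num $]
Step 16: shift num. Stack=[E + num] ptr=7 lookahead=$ remaining=[$]
Step 17: reduce F->num. Stack=[E + F] ptr=7 lookahead=$ remaining=[$]
Step 18: reduce T->F. Stack=[E + T] ptr=7 lookahead=$ remaining=[$]
Step 19: reduce E->E + T. Stack=[E] ptr=7 lookahead=$ remaining=[$]
Step 20: accept. Stack=[E] ptr=7 lookahead=$ remaining=[$]

Answer: 20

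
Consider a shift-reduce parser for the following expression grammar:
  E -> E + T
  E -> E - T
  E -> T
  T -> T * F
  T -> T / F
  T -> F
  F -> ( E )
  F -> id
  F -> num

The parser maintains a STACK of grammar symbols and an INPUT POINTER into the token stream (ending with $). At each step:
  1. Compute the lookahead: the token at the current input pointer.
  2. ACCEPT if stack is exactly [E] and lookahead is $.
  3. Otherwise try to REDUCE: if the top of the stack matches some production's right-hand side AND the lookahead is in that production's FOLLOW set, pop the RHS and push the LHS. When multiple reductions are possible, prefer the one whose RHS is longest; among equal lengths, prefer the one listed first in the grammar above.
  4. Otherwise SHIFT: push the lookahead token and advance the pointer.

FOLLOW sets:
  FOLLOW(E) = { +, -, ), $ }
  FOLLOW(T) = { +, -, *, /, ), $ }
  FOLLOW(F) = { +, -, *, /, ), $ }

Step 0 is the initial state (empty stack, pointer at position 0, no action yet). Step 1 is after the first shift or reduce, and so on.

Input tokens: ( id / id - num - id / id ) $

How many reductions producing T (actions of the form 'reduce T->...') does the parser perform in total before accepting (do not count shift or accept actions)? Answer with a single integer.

Answer: 6

Derivation:
Step 1: shift (. Stack=[(] ptr=1 lookahead=id remaining=[id / id - num - id / id ) $]
Step 2: shift id. Stack=[( id] ptr=2 lookahead=/ remaining=[/ id - num - id / id ) $]
Step 3: reduce F->id. Stack=[( F] ptr=2 lookahead=/ remaining=[/ id - num - id / id ) $]
Step 4: reduce T->F. Stack=[( T] ptr=2 lookahead=/ remaining=[/ id - num - id / id ) $]
Step 5: shift /. Stack=[( T /] ptr=3 lookahead=id remaining=[id - num - id / id ) $]
Step 6: shift id. Stack=[( T / id] ptr=4 lookahead=- remaining=[- num - id / id ) $]
Step 7: reduce F->id. Stack=[( T / F] ptr=4 lookahead=- remaining=[- num - id / id ) $]
Step 8: reduce T->T / F. Stack=[( T] ptr=4 lookahead=- remaining=[- num - id / id ) $]
Step 9: reduce E->T. Stack=[( E] ptr=4 lookahead=- remaining=[- num - id / id ) $]
Step 10: shift -. Stack=[( E -] ptr=5 lookahead=num remaining=[num - id / id ) $]
Step 11: shift num. Stack=[( E - num] ptr=6 lookahead=- remaining=[- id / id ) $]
Step 12: reduce F->num. Stack=[( E - F] ptr=6 lookahead=- remaining=[- id / id ) $]
Step 13: reduce T->F. Stack=[( E - T] ptr=6 lookahead=- remaining=[- id / id ) $]
Step 14: reduce E->E - T. Stack=[( E] ptr=6 lookahead=- remaining=[- id / id ) $]
Step 15: shift -. Stack=[( E -] ptr=7 lookahead=id remaining=[id / id ) $]
Step 16: shift id. Stack=[( E - id] ptr=8 lookahead=/ remaining=[/ id ) $]
Step 17: reduce F->id. Stack=[( E - F] ptr=8 lookahead=/ remaining=[/ id ) $]
Step 18: reduce T->F. Stack=[( E - T] ptr=8 lookahead=/ remaining=[/ id ) $]
Step 19: shift /. Stack=[( E - T /] ptr=9 lookahead=id remaining=[id ) $]
Step 20: shift id. Stack=[( E - T / id] ptr=10 lookahead=) remaining=[) $]
Step 21: reduce F->id. Stack=[( E - T / F] ptr=10 lookahead=) remaining=[) $]
Step 22: reduce T->T / F. Stack=[( E - T] ptr=10 lookahead=) remaining=[) $]
Step 23: reduce E->E - T. Stack=[( E] ptr=10 lookahead=) remaining=[) $]
Step 24: shift ). Stack=[( E )] ptr=11 lookahead=$ remaining=[$]
Step 25: reduce F->( E ). Stack=[F] ptr=11 lookahead=$ remaining=[$]
Step 26: reduce T->F. Stack=[T] ptr=11 lookahead=$ remaining=[$]
Step 27: reduce E->T. Stack=[E] ptr=11 lookahead=$ remaining=[$]
Step 28: accept. Stack=[E] ptr=11 lookahead=$ remaining=[$]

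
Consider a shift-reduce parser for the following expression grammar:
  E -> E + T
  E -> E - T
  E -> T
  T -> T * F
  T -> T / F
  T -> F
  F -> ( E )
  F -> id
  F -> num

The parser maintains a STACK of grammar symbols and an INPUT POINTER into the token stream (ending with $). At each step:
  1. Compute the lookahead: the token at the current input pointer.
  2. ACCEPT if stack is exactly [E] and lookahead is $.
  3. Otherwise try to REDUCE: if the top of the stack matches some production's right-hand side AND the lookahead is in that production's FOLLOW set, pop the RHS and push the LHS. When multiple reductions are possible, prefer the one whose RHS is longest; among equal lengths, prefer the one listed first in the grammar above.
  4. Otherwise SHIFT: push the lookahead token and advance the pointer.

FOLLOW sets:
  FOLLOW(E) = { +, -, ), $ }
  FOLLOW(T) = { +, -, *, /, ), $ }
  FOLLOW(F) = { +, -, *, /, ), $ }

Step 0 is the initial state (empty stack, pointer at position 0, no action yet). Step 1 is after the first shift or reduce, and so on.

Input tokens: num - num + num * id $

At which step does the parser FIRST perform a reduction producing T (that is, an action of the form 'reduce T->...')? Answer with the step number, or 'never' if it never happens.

Answer: 3

Derivation:
Step 1: shift num. Stack=[num] ptr=1 lookahead=- remaining=[- num + num * id $]
Step 2: reduce F->num. Stack=[F] ptr=1 lookahead=- remaining=[- num + num * id $]
Step 3: reduce T->F. Stack=[T] ptr=1 lookahead=- remaining=[- num + num * id $]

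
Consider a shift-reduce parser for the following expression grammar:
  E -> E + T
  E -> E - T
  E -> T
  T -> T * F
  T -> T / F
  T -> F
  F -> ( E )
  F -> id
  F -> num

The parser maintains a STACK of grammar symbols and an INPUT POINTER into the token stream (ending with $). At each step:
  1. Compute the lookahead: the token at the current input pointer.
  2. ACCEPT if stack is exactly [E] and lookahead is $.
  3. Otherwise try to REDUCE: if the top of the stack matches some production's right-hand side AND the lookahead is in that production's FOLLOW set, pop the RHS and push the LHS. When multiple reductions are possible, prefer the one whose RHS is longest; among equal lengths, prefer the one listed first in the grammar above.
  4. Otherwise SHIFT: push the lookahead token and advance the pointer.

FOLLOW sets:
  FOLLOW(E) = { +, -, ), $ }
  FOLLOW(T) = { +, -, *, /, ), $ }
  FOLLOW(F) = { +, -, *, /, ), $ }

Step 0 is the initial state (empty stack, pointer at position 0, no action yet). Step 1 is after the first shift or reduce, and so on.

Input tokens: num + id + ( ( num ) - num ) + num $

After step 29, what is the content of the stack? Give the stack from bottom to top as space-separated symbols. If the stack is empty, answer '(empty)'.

Step 1: shift num. Stack=[num] ptr=1 lookahead=+ remaining=[+ id + ( ( num ) - num ) + num $]
Step 2: reduce F->num. Stack=[F] ptr=1 lookahead=+ remaining=[+ id + ( ( num ) - num ) + num $]
Step 3: reduce T->F. Stack=[T] ptr=1 lookahead=+ remaining=[+ id + ( ( num ) - num ) + num $]
Step 4: reduce E->T. Stack=[E] ptr=1 lookahead=+ remaining=[+ id + ( ( num ) - num ) + num $]
Step 5: shift +. Stack=[E +] ptr=2 lookahead=id remaining=[id + ( ( num ) - num ) + num $]
Step 6: shift id. Stack=[E + id] ptr=3 lookahead=+ remaining=[+ ( ( num ) - num ) + num $]
Step 7: reduce F->id. Stack=[E + F] ptr=3 lookahead=+ remaining=[+ ( ( num ) - num ) + num $]
Step 8: reduce T->F. Stack=[E + T] ptr=3 lookahead=+ remaining=[+ ( ( num ) - num ) + num $]
Step 9: reduce E->E + T. Stack=[E] ptr=3 lookahead=+ remaining=[+ ( ( num ) - num ) + num $]
Step 10: shift +. Stack=[E +] ptr=4 lookahead=( remaining=[( ( num ) - num ) + num $]
Step 11: shift (. Stack=[E + (] ptr=5 lookahead=( remaining=[( num ) - num ) + num $]
Step 12: shift (. Stack=[E + ( (] ptr=6 lookahead=num remaining=[num ) - num ) + num $]
Step 13: shift num. Stack=[E + ( ( num] ptr=7 lookahead=) remaining=[) - num ) + num $]
Step 14: reduce F->num. Stack=[E + ( ( F] ptr=7 lookahead=) remaining=[) - num ) + num $]
Step 15: reduce T->F. Stack=[E + ( ( T] ptr=7 lookahead=) remaining=[) - num ) + num $]
Step 16: reduce E->T. Stack=[E + ( ( E] ptr=7 lookahead=) remaining=[) - num ) + num $]
Step 17: shift ). Stack=[E + ( ( E )] ptr=8 lookahead=- remaining=[- num ) + num $]
Step 18: reduce F->( E ). Stack=[E + ( F] ptr=8 lookahead=- remaining=[- num ) + num $]
Step 19: reduce T->F. Stack=[E + ( T] ptr=8 lookahead=- remaining=[- num ) + num $]
Step 20: reduce E->T. Stack=[E + ( E] ptr=8 lookahead=- remaining=[- num ) + num $]
Step 21: shift -. Stack=[E + ( E -] ptr=9 lookahead=num remaining=[num ) + num $]
Step 22: shift num. Stack=[E + ( E - num] ptr=10 lookahead=) remaining=[) + num $]
Step 23: reduce F->num. Stack=[E + ( E - F] ptr=10 lookahead=) remaining=[) + num $]
Step 24: reduce T->F. Stack=[E + ( E - T] ptr=10 lookahead=) remaining=[) + num $]
Step 25: reduce E->E - T. Stack=[E + ( E] ptr=10 lookahead=) remaining=[) + num $]
Step 26: shift ). Stack=[E + ( E )] ptr=11 lookahead=+ remaining=[+ num $]
Step 27: reduce F->( E ). Stack=[E + F] ptr=11 lookahead=+ remaining=[+ num $]
Step 28: reduce T->F. Stack=[E + T] ptr=11 lookahead=+ remaining=[+ num $]
Step 29: reduce E->E + T. Stack=[E] ptr=11 lookahead=+ remaining=[+ num $]

Answer: E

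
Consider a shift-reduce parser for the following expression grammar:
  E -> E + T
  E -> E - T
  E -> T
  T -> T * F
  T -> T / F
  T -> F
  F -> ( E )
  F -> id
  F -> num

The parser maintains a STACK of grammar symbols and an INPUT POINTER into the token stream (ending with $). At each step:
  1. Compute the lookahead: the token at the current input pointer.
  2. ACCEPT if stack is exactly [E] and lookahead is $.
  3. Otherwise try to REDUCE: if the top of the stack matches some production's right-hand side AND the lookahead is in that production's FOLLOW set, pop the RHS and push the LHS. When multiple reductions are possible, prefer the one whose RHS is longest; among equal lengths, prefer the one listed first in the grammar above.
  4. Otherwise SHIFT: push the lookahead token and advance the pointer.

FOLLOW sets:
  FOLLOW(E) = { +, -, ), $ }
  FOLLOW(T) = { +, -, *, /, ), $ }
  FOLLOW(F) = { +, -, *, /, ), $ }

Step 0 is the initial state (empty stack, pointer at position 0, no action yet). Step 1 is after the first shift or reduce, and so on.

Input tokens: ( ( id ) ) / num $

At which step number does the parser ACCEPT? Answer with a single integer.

Answer: 19

Derivation:
Step 1: shift (. Stack=[(] ptr=1 lookahead=( remaining=[( id ) ) / num $]
Step 2: shift (. Stack=[( (] ptr=2 lookahead=id remaining=[id ) ) / num $]
Step 3: shift id. Stack=[( ( id] ptr=3 lookahead=) remaining=[) ) / num $]
Step 4: reduce F->id. Stack=[( ( F] ptr=3 lookahead=) remaining=[) ) / num $]
Step 5: reduce T->F. Stack=[( ( T] ptr=3 lookahead=) remaining=[) ) / num $]
Step 6: reduce E->T. Stack=[( ( E] ptr=3 lookahead=) remaining=[) ) / num $]
Step 7: shift ). Stack=[( ( E )] ptr=4 lookahead=) remaining=[) / num $]
Step 8: reduce F->( E ). Stack=[( F] ptr=4 lookahead=) remaining=[) / num $]
Step 9: reduce T->F. Stack=[( T] ptr=4 lookahead=) remaining=[) / num $]
Step 10: reduce E->T. Stack=[( E] ptr=4 lookahead=) remaining=[) / num $]
Step 11: shift ). Stack=[( E )] ptr=5 lookahead=/ remaining=[/ num $]
Step 12: reduce F->( E ). Stack=[F] ptr=5 lookahead=/ remaining=[/ num $]
Step 13: reduce T->F. Stack=[T] ptr=5 lookahead=/ remaining=[/ num $]
Step 14: shift /. Stack=[T /] ptr=6 lookahead=num remaining=[num $]
Step 15: shift num. Stack=[T / num] ptr=7 lookahead=$ remaining=[$]
Step 16: reduce F->num. Stack=[T / F] ptr=7 lookahead=$ remaining=[$]
Step 17: reduce T->T / F. Stack=[T] ptr=7 lookahead=$ remaining=[$]
Step 18: reduce E->T. Stack=[E] ptr=7 lookahead=$ remaining=[$]
Step 19: accept. Stack=[E] ptr=7 lookahead=$ remaining=[$]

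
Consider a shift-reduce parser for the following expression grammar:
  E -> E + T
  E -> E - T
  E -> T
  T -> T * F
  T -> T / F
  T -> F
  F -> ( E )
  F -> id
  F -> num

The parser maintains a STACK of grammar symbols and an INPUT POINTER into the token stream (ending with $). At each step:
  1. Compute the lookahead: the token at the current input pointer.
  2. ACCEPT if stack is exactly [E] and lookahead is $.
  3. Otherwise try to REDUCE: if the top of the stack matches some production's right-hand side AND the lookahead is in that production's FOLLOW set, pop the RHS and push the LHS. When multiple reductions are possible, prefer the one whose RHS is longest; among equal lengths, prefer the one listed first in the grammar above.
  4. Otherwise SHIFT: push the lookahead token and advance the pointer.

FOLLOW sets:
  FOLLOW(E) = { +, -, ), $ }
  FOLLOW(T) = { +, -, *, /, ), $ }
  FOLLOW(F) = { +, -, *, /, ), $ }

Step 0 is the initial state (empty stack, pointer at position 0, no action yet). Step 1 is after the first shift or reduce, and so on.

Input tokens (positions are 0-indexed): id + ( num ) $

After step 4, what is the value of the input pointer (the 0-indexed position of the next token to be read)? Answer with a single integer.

Step 1: shift id. Stack=[id] ptr=1 lookahead=+ remaining=[+ ( num ) $]
Step 2: reduce F->id. Stack=[F] ptr=1 lookahead=+ remaining=[+ ( num ) $]
Step 3: reduce T->F. Stack=[T] ptr=1 lookahead=+ remaining=[+ ( num ) $]
Step 4: reduce E->T. Stack=[E] ptr=1 lookahead=+ remaining=[+ ( num ) $]

Answer: 1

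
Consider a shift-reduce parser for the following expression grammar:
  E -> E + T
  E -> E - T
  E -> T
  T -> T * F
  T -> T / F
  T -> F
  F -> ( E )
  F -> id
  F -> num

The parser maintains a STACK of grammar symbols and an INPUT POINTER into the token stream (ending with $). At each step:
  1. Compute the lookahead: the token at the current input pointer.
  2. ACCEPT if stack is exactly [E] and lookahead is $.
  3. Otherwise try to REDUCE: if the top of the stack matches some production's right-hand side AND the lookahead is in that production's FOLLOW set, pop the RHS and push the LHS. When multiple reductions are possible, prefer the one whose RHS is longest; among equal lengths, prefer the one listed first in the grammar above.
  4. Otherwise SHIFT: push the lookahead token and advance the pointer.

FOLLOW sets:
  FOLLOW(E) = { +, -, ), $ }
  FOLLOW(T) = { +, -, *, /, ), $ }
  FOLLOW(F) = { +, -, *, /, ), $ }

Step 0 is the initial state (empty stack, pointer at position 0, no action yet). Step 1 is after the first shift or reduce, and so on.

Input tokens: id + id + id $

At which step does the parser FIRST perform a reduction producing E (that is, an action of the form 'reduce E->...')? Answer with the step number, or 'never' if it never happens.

Step 1: shift id. Stack=[id] ptr=1 lookahead=+ remaining=[+ id + id $]
Step 2: reduce F->id. Stack=[F] ptr=1 lookahead=+ remaining=[+ id + id $]
Step 3: reduce T->F. Stack=[T] ptr=1 lookahead=+ remaining=[+ id + id $]
Step 4: reduce E->T. Stack=[E] ptr=1 lookahead=+ remaining=[+ id + id $]

Answer: 4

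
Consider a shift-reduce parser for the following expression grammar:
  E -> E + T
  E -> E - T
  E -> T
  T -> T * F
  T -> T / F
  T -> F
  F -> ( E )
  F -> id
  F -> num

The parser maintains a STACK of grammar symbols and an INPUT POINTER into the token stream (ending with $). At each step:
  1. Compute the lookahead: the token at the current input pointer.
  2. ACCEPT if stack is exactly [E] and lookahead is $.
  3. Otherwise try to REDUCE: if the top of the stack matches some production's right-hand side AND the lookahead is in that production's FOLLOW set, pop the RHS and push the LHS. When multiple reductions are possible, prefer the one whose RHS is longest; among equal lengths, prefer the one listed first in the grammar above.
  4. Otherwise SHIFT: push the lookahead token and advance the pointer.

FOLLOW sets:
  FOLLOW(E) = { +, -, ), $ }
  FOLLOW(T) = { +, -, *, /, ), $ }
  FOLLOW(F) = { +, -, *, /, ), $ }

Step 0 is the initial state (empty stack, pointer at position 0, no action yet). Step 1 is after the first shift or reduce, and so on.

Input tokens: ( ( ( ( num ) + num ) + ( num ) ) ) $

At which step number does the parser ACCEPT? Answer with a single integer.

Answer: 40

Derivation:
Step 1: shift (. Stack=[(] ptr=1 lookahead=( remaining=[( ( ( num ) + num ) + ( num ) ) ) $]
Step 2: shift (. Stack=[( (] ptr=2 lookahead=( remaining=[( ( num ) + num ) + ( num ) ) ) $]
Step 3: shift (. Stack=[( ( (] ptr=3 lookahead=( remaining=[( num ) + num ) + ( num ) ) ) $]
Step 4: shift (. Stack=[( ( ( (] ptr=4 lookahead=num remaining=[num ) + num ) + ( num ) ) ) $]
Step 5: shift num. Stack=[( ( ( ( num] ptr=5 lookahead=) remaining=[) + num ) + ( num ) ) ) $]
Step 6: reduce F->num. Stack=[( ( ( ( F] ptr=5 lookahead=) remaining=[) + num ) + ( num ) ) ) $]
Step 7: reduce T->F. Stack=[( ( ( ( T] ptr=5 lookahead=) remaining=[) + num ) + ( num ) ) ) $]
Step 8: reduce E->T. Stack=[( ( ( ( E] ptr=5 lookahead=) remaining=[) + num ) + ( num ) ) ) $]
Step 9: shift ). Stack=[( ( ( ( E )] ptr=6 lookahead=+ remaining=[+ num ) + ( num ) ) ) $]
Step 10: reduce F->( E ). Stack=[( ( ( F] ptr=6 lookahead=+ remaining=[+ num ) + ( num ) ) ) $]
Step 11: reduce T->F. Stack=[( ( ( T] ptr=6 lookahead=+ remaining=[+ num ) + ( num ) ) ) $]
Step 12: reduce E->T. Stack=[( ( ( E] ptr=6 lookahead=+ remaining=[+ num ) + ( num ) ) ) $]
Step 13: shift +. Stack=[( ( ( E +] ptr=7 lookahead=num remaining=[num ) + ( num ) ) ) $]
Step 14: shift num. Stack=[( ( ( E + num] ptr=8 lookahead=) remaining=[) + ( num ) ) ) $]
Step 15: reduce F->num. Stack=[( ( ( E + F] ptr=8 lookahead=) remaining=[) + ( num ) ) ) $]
Step 16: reduce T->F. Stack=[( ( ( E + T] ptr=8 lookahead=) remaining=[) + ( num ) ) ) $]
Step 17: reduce E->E + T. Stack=[( ( ( E] ptr=8 lookahead=) remaining=[) + ( num ) ) ) $]
Step 18: shift ). Stack=[( ( ( E )] ptr=9 lookahead=+ remaining=[+ ( num ) ) ) $]
Step 19: reduce F->( E ). Stack=[( ( F] ptr=9 lookahead=+ remaining=[+ ( num ) ) ) $]
Step 20: reduce T->F. Stack=[( ( T] ptr=9 lookahead=+ remaining=[+ ( num ) ) ) $]
Step 21: reduce E->T. Stack=[( ( E] ptr=9 lookahead=+ remaining=[+ ( num ) ) ) $]
Step 22: shift +. Stack=[( ( E +] ptr=10 lookahead=( remaining=[( num ) ) ) $]
Step 23: shift (. Stack=[( ( E + (] ptr=11 lookahead=num remaining=[num ) ) ) $]
Step 24: shift num. Stack=[( ( E + ( num] ptr=12 lookahead=) remaining=[) ) ) $]
Step 25: reduce F->num. Stack=[( ( E + ( F] ptr=12 lookahead=) remaining=[) ) ) $]
Step 26: reduce T->F. Stack=[( ( E + ( T] ptr=12 lookahead=) remaining=[) ) ) $]
Step 27: reduce E->T. Stack=[( ( E + ( E] ptr=12 lookahead=) remaining=[) ) ) $]
Step 28: shift ). Stack=[( ( E + ( E )] ptr=13 lookahead=) remaining=[) ) $]
Step 29: reduce F->( E ). Stack=[( ( E + F] ptr=13 lookahead=) remaining=[) ) $]
Step 30: reduce T->F. Stack=[( ( E + T] ptr=13 lookahead=) remaining=[) ) $]
Step 31: reduce E->E + T. Stack=[( ( E] ptr=13 lookahead=) remaining=[) ) $]
Step 32: shift ). Stack=[( ( E )] ptr=14 lookahead=) remaining=[) $]
Step 33: reduce F->( E ). Stack=[( F] ptr=14 lookahead=) remaining=[) $]
Step 34: reduce T->F. Stack=[( T] ptr=14 lookahead=) remaining=[) $]
Step 35: reduce E->T. Stack=[( E] ptr=14 lookahead=) remaining=[) $]
Step 36: shift ). Stack=[( E )] ptr=15 lookahead=$ remaining=[$]
Step 37: reduce F->( E ). Stack=[F] ptr=15 lookahead=$ remaining=[$]
Step 38: reduce T->F. Stack=[T] ptr=15 lookahead=$ remaining=[$]
Step 39: reduce E->T. Stack=[E] ptr=15 lookahead=$ remaining=[$]
Step 40: accept. Stack=[E] ptr=15 lookahead=$ remaining=[$]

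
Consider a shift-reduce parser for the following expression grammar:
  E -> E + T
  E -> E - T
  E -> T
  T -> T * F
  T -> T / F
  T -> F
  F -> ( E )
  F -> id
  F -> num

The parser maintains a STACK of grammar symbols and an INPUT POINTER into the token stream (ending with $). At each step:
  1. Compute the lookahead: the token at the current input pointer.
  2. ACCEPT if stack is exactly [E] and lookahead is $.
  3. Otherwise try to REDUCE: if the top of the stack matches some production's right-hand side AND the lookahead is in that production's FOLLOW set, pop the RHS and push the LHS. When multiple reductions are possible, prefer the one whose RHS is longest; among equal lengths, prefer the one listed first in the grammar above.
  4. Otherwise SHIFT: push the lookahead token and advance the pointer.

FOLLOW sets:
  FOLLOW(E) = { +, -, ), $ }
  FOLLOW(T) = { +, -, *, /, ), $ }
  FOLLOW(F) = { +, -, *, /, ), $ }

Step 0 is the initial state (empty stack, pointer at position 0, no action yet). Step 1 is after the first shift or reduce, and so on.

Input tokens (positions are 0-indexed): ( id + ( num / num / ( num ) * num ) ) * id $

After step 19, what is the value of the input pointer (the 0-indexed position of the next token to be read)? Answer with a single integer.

Answer: 10

Derivation:
Step 1: shift (. Stack=[(] ptr=1 lookahead=id remaining=[id + ( num / num / ( num ) * num ) ) * id $]
Step 2: shift id. Stack=[( id] ptr=2 lookahead=+ remaining=[+ ( num / num / ( num ) * num ) ) * id $]
Step 3: reduce F->id. Stack=[( F] ptr=2 lookahead=+ remaining=[+ ( num / num / ( num ) * num ) ) * id $]
Step 4: reduce T->F. Stack=[( T] ptr=2 lookahead=+ remaining=[+ ( num / num / ( num ) * num ) ) * id $]
Step 5: reduce E->T. Stack=[( E] ptr=2 lookahead=+ remaining=[+ ( num / num / ( num ) * num ) ) * id $]
Step 6: shift +. Stack=[( E +] ptr=3 lookahead=( remaining=[( num / num / ( num ) * num ) ) * id $]
Step 7: shift (. Stack=[( E + (] ptr=4 lookahead=num remaining=[num / num / ( num ) * num ) ) * id $]
Step 8: shift num. Stack=[( E + ( num] ptr=5 lookahead=/ remaining=[/ num / ( num ) * num ) ) * id $]
Step 9: reduce F->num. Stack=[( E + ( F] ptr=5 lookahead=/ remaining=[/ num / ( num ) * num ) ) * id $]
Step 10: reduce T->F. Stack=[( E + ( T] ptr=5 lookahead=/ remaining=[/ num / ( num ) * num ) ) * id $]
Step 11: shift /. Stack=[( E + ( T /] ptr=6 lookahead=num remaining=[num / ( num ) * num ) ) * id $]
Step 12: shift num. Stack=[( E + ( T / num] ptr=7 lookahead=/ remaining=[/ ( num ) * num ) ) * id $]
Step 13: reduce F->num. Stack=[( E + ( T / F] ptr=7 lookahead=/ remaining=[/ ( num ) * num ) ) * id $]
Step 14: reduce T->T / F. Stack=[( E + ( T] ptr=7 lookahead=/ remaining=[/ ( num ) * num ) ) * id $]
Step 15: shift /. Stack=[( E + ( T /] ptr=8 lookahead=( remaining=[( num ) * num ) ) * id $]
Step 16: shift (. Stack=[( E + ( T / (] ptr=9 lookahead=num remaining=[num ) * num ) ) * id $]
Step 17: shift num. Stack=[( E + ( T / ( num] ptr=10 lookahead=) remaining=[) * num ) ) * id $]
Step 18: reduce F->num. Stack=[( E + ( T / ( F] ptr=10 lookahead=) remaining=[) * num ) ) * id $]
Step 19: reduce T->F. Stack=[( E + ( T / ( T] ptr=10 lookahead=) remaining=[) * num ) ) * id $]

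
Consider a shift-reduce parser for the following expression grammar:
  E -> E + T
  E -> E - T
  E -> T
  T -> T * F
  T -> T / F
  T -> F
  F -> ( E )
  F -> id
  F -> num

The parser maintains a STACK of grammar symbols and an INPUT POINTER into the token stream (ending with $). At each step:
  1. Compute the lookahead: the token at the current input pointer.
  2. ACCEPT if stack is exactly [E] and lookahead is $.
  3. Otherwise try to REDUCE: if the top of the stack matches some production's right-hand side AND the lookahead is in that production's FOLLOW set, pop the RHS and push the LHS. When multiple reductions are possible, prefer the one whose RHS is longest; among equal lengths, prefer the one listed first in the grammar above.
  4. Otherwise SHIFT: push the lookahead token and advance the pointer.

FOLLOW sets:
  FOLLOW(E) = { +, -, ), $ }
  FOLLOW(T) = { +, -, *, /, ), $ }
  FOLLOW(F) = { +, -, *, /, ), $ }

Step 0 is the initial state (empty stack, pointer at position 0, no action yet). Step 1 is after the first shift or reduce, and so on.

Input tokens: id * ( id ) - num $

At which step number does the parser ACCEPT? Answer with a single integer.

Answer: 19

Derivation:
Step 1: shift id. Stack=[id] ptr=1 lookahead=* remaining=[* ( id ) - num $]
Step 2: reduce F->id. Stack=[F] ptr=1 lookahead=* remaining=[* ( id ) - num $]
Step 3: reduce T->F. Stack=[T] ptr=1 lookahead=* remaining=[* ( id ) - num $]
Step 4: shift *. Stack=[T *] ptr=2 lookahead=( remaining=[( id ) - num $]
Step 5: shift (. Stack=[T * (] ptr=3 lookahead=id remaining=[id ) - num $]
Step 6: shift id. Stack=[T * ( id] ptr=4 lookahead=) remaining=[) - num $]
Step 7: reduce F->id. Stack=[T * ( F] ptr=4 lookahead=) remaining=[) - num $]
Step 8: reduce T->F. Stack=[T * ( T] ptr=4 lookahead=) remaining=[) - num $]
Step 9: reduce E->T. Stack=[T * ( E] ptr=4 lookahead=) remaining=[) - num $]
Step 10: shift ). Stack=[T * ( E )] ptr=5 lookahead=- remaining=[- num $]
Step 11: reduce F->( E ). Stack=[T * F] ptr=5 lookahead=- remaining=[- num $]
Step 12: reduce T->T * F. Stack=[T] ptr=5 lookahead=- remaining=[- num $]
Step 13: reduce E->T. Stack=[E] ptr=5 lookahead=- remaining=[- num $]
Step 14: shift -. Stack=[E -] ptr=6 lookahead=num remaining=[num $]
Step 15: shift num. Stack=[E - num] ptr=7 lookahead=$ remaining=[$]
Step 16: reduce F->num. Stack=[E - F] ptr=7 lookahead=$ remaining=[$]
Step 17: reduce T->F. Stack=[E - T] ptr=7 lookahead=$ remaining=[$]
Step 18: reduce E->E - T. Stack=[E] ptr=7 lookahead=$ remaining=[$]
Step 19: accept. Stack=[E] ptr=7 lookahead=$ remaining=[$]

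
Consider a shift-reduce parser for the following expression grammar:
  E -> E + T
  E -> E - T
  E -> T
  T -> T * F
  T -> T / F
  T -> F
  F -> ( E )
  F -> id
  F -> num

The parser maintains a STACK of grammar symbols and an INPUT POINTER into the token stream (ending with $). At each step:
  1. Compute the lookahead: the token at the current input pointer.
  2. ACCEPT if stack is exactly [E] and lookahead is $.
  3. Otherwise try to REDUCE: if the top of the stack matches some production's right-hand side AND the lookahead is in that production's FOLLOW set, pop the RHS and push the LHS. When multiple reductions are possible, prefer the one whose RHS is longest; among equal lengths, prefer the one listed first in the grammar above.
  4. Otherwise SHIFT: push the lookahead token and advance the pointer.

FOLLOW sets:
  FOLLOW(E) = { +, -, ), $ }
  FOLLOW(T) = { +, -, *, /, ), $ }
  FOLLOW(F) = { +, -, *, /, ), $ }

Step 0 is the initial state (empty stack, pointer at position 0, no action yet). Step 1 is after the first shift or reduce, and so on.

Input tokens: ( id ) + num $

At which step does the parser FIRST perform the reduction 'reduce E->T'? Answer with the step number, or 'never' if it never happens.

Answer: 5

Derivation:
Step 1: shift (. Stack=[(] ptr=1 lookahead=id remaining=[id ) + num $]
Step 2: shift id. Stack=[( id] ptr=2 lookahead=) remaining=[) + num $]
Step 3: reduce F->id. Stack=[( F] ptr=2 lookahead=) remaining=[) + num $]
Step 4: reduce T->F. Stack=[( T] ptr=2 lookahead=) remaining=[) + num $]
Step 5: reduce E->T. Stack=[( E] ptr=2 lookahead=) remaining=[) + num $]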